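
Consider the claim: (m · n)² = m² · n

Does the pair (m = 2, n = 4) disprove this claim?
Substituting m = 2, n = 4:
LHS = (2 · 4)² = 64
RHS = 2² · 4 = 16

Since LHS ≠ RHS, this pair disproves the claim.

Answer: Yes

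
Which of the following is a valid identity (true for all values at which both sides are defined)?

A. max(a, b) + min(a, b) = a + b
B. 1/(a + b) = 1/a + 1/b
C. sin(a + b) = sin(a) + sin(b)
A

A: holds — e.g. at (4, 5), both sides equal 9.
B: fails at (4, 4) — LHS = 1/8, RHS = 1/2.
C: fails at (4, 4) — LHS = sin(8) ≈ 0.9894, RHS = 2·sin(4) ≈ -1.514.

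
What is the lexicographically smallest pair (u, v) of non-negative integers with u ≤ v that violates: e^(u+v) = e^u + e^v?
Substituting (0, 0) into the claim:
LHS = e^(0+0) = 1
RHS = e^0 + e^0 = 2

Since LHS ≠ RHS, this pair disproves the claim, and no lexicographically smaller pair (u ≤ v, non-negative integers) does.

For instance (5, 7) is also a counterexample (LHS = e^12 ≈ 162754.8, RHS = e^5 + e^7 ≈ 1245), but it's lexicographically larger.

Answer: (u, v) = (0, 0)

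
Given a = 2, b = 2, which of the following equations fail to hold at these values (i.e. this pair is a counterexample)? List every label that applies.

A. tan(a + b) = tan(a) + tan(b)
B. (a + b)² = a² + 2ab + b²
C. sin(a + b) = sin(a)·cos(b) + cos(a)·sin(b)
A

Evaluating each claim at the given values:
A. LHS = tan(4) ≈ 1.158, RHS = 2·tan(2) ≈ -4.37 → fails here (LHS ≠ RHS)
B. LHS = 16, RHS = 16 → holds here (LHS = RHS)
C. LHS = sin(4) ≈ -0.7568, RHS = 2·sin(2)·cos(2) ≈ -0.7568 → holds here (LHS = RHS)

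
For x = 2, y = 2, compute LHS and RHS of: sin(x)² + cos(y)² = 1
LHS = sin(2)² + cos(2)² = 1
RHS = 1

LHS = RHS: the two sides agree.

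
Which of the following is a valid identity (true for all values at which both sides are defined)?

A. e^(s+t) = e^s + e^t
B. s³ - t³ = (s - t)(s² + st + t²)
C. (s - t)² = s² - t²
A: fails at (3, 5) — LHS = e^8 ≈ 2981, RHS = e^3 + e^5 ≈ 168.5.
B: holds — e.g. at (0, 1), both sides equal -1.
C: fails at (1, 4) — LHS = 9, RHS = -15.

Answer: B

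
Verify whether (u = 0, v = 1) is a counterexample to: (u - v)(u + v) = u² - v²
No

Substituting u = 0, v = 1:
LHS = (0 - 1)(0 + 1) = -1
RHS = 0² - 1² = -1

The sides agree, so this pair does not disprove the claim.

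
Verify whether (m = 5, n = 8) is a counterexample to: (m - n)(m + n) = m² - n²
Substituting m = 5, n = 8:
LHS = (5 - 8)(5 + 8) = -39
RHS = 5² - 8² = -39

The sides agree, so this pair does not disprove the claim.

Answer: No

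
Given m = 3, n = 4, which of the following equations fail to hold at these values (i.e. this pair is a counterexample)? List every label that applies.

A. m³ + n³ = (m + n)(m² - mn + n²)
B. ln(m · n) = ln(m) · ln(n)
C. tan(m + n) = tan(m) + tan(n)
Evaluating each claim at the given values:
A. LHS = 91, RHS = 91 → holds here (LHS = RHS)
B. LHS = ln(12) ≈ 2.485, RHS = ln(3)·ln(4) ≈ 1.523 → fails here (LHS ≠ RHS)
C. LHS = tan(7) ≈ 0.8714, RHS = tan(3) + tan(4) ≈ 1.015 → fails here (LHS ≠ RHS)

Answer: B, C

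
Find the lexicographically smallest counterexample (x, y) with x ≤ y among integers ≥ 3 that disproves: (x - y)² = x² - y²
Substituting (3, 4) into the claim:
LHS = (3 - 4)² = 1
RHS = 3² - 4² = -7

Since LHS ≠ RHS, this pair disproves the claim, and no lexicographically smaller pair (x ≤ y, integers ≥ 3) does.

For instance (6, 7) is also a counterexample (LHS = 1, RHS = -13), but it's lexicographically larger.

Answer: (x, y) = (3, 4)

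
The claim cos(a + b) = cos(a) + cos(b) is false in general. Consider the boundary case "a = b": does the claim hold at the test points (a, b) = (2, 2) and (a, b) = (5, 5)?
No, fails at both test points

At (2, 2): LHS = cos(4) ≈ -0.6536 ≠ RHS = 2·cos(2) ≈ -0.8323
At (5, 5): LHS = cos(10) ≈ -0.8391 ≠ RHS = 2·cos(5) ≈ 0.5673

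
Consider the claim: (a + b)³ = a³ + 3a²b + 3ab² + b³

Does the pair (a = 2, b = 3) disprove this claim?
No

Substituting a = 2, b = 3:
LHS = (2 + 3)³ = 125
RHS = 2³ + 3·2²·3 + 3·2·3² + 3³ = 125

The sides agree, so this pair does not disprove the claim.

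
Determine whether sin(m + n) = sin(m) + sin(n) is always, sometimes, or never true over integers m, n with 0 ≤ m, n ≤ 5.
Sometimes true

It holds at (m, n) = (4, 0) (both sides equal sin(4) ≈ -0.7568), but fails at (m, n) = (4, 5) (LHS = sin(9) ≈ 0.4121, RHS = sin(5) + sin(4) ≈ -1.716).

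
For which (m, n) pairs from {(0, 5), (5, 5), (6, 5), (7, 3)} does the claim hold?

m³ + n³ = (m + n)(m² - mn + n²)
Testing each pair:
(0, 5): LHS = 125, RHS = 125 → holds
(5, 5): LHS = 250, RHS = 250 → holds
(6, 5): LHS = 341, RHS = 341 → holds
(7, 3): LHS = 370, RHS = 370 → holds

Every pair satisfies the claim.

Answer: All pairs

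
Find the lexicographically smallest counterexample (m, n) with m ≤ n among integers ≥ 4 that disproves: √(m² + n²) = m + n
(m, n) = (4, 4)

Substituting (4, 4) into the claim:
LHS = √(4² + 4²) = 4·√(2) ≈ 5.657
RHS = 4 + 4 = 8

Since LHS ≠ RHS, this pair disproves the claim, and no lexicographically smaller pair (m ≤ n, integers ≥ 4) does.

For instance (5, 10) is also a counterexample (LHS = 5·√(5) ≈ 11.18, RHS = 15), but it's lexicographically larger.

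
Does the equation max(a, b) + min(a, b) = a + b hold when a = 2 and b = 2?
Substituting a = 2, b = 2:

LHS = max(2, 2) + min(2, 2) = 4
RHS = 2 + 2 = 4

LHS = RHS, so the equation holds at this point.

Answer: Holds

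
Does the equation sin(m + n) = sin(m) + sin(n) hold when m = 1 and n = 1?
Fails

Substituting m = 1, n = 1:

LHS = sin(1 + 1) = sin(2) ≈ 0.9093
RHS = sin(1) + sin(1) = 2·sin(1) ≈ 1.683

LHS ≠ RHS, so the equation does not hold at this point.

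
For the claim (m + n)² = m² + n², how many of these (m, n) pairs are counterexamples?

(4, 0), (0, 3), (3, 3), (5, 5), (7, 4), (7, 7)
Testing each pair:
(4, 0): LHS = 16, RHS = 16 → satisfies claim
(0, 3): LHS = 9, RHS = 9 → satisfies claim
(3, 3): LHS = 36, RHS = 18 → counterexample
(5, 5): LHS = 100, RHS = 50 → counterexample
(7, 4): LHS = 121, RHS = 65 → counterexample
(7, 7): LHS = 196, RHS = 98 → counterexample

That makes 4 counterexamples.

Answer: 4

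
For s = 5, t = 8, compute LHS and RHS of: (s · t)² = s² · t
LHS = (5 · 8)² = 1600
RHS = 5² · 8 = 200

LHS ≠ RHS, so the equation does not hold here.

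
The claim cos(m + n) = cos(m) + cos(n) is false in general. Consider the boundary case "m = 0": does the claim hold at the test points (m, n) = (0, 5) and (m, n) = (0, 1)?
No, fails at both test points

At (0, 5): LHS = cos(5) ≈ 0.2837 ≠ RHS = cos(5) + 1 ≈ 1.284
At (0, 1): LHS = cos(1) ≈ 0.5403 ≠ RHS = cos(1) + 1 ≈ 1.54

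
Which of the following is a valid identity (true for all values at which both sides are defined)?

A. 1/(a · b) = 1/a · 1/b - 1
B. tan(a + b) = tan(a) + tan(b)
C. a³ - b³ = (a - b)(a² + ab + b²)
C

A: fails at (1, 2) — LHS = 1/2, RHS = -1/2.
B: fails at (1, 3) — LHS = tan(4) ≈ 1.158, RHS = tan(3) + tan(1) ≈ 1.415.
C: holds — e.g. at (2, 3), both sides equal -19.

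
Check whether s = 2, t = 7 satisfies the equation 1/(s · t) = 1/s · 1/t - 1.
Fails

Substituting s = 2, t = 7:

LHS = 1/(2 · 7) = 1/14
RHS = 1/2 · 1/7 - 1 = -13/14

LHS ≠ RHS, so the equation does not hold at this point.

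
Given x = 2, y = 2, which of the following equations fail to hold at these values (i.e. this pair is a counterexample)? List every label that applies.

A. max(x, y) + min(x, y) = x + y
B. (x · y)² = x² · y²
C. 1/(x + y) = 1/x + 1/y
C

Evaluating each claim at the given values:
A. LHS = 4, RHS = 4 → holds here (LHS = RHS)
B. LHS = 16, RHS = 16 → holds here (LHS = RHS)
C. LHS = 1/4, RHS = 1 → fails here (LHS ≠ RHS)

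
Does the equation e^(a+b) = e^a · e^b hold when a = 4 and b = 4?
Holds

Substituting a = 4, b = 4:

LHS = e^(4+4) = e^8 ≈ 2981
RHS = e^4 · e^4 = e^8 ≈ 2981

LHS = RHS, so the equation holds at this point.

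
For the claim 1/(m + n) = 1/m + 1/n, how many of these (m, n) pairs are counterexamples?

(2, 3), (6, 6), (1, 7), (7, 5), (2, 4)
5

Testing each pair:
(2, 3): LHS = 1/5, RHS = 5/6 → counterexample
(6, 6): LHS = 1/12, RHS = 1/3 → counterexample
(1, 7): LHS = 1/8, RHS = 8/7 → counterexample
(7, 5): LHS = 1/12, RHS = 12/35 → counterexample
(2, 4): LHS = 1/6, RHS = 3/4 → counterexample

That makes 5 counterexamples.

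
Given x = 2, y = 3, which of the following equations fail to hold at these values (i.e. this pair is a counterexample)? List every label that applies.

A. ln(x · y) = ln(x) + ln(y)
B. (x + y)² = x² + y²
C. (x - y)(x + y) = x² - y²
Evaluating each claim at the given values:
A. LHS = ln(6) ≈ 1.792, RHS = ln(2) + ln(3) ≈ 1.792 → holds here (LHS = RHS)
B. LHS = 25, RHS = 13 → fails here (LHS ≠ RHS)
C. LHS = -5, RHS = -5 → holds here (LHS = RHS)

Answer: B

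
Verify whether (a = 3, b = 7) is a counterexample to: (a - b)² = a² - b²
Yes

Substituting a = 3, b = 7:
LHS = (3 - 7)² = 16
RHS = 3² - 7² = -40

Since LHS ≠ RHS, this pair disproves the claim.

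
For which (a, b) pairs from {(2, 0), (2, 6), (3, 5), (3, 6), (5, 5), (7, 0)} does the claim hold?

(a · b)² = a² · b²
All pairs

Testing each pair:
(2, 0): LHS = 0, RHS = 0 → holds
(2, 6): LHS = 144, RHS = 144 → holds
(3, 5): LHS = 225, RHS = 225 → holds
(3, 6): LHS = 324, RHS = 324 → holds
(5, 5): LHS = 625, RHS = 625 → holds
(7, 0): LHS = 0, RHS = 0 → holds

Every pair satisfies the claim.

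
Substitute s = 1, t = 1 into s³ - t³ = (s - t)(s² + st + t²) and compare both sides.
LHS = 1³ - 1³ = 0
RHS = (1 - 1)(1² + 1·1 + 1²) = 0

LHS = RHS: the two sides agree.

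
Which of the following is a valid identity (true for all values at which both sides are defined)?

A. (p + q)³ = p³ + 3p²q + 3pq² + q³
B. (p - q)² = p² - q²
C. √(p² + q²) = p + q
A

A: holds — e.g. at (4, 4), both sides equal 512.
B: fails at (1, 4) — LHS = 9, RHS = -15.
C: fails at (6, 7) — LHS = √(85) ≈ 9.22, RHS = 13.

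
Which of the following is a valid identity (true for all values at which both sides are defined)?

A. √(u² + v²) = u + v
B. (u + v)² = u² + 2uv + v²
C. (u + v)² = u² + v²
A: fails at (1, 5) — LHS = √(26) ≈ 5.099, RHS = 6.
B: holds — e.g. at (5, 5), both sides equal 100.
C: fails at (3, 5) — LHS = 64, RHS = 34.

Answer: B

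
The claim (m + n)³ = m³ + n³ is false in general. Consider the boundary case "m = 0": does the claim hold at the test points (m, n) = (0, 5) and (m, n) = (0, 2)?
Yes, holds at both test points

At (0, 5): LHS = 125, RHS = 125 → equal
At (0, 2): LHS = 8, RHS = 8 → equal

So the claim does hold at both of these boundary points, even though it is not an identity.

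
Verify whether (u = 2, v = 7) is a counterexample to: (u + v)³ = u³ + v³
Substituting u = 2, v = 7:
LHS = (2 + 7)³ = 729
RHS = 2³ + 7³ = 351

Since LHS ≠ RHS, this pair disproves the claim.

Answer: Yes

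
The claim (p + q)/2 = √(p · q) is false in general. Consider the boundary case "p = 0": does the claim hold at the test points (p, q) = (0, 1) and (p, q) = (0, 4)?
At (0, 1): LHS = 1/2 ≠ RHS = 0
At (0, 4): LHS = 2 ≠ RHS = 0

Answer: No, fails at both test points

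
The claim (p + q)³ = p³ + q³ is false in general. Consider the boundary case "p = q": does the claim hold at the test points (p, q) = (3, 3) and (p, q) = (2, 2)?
At (3, 3): LHS = 216 ≠ RHS = 54
At (2, 2): LHS = 64 ≠ RHS = 16

Answer: No, fails at both test points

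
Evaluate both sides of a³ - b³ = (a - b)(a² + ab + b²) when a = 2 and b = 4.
LHS = 2³ - 4³ = -56
RHS = (2 - 4)(2² + 2·4 + 4²) = -56

LHS = RHS: the two sides agree.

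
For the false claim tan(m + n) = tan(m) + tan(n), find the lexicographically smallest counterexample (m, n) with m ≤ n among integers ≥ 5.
(m, n) = (5, 5)

Substituting (5, 5) into the claim:
LHS = tan(5 + 5) = tan(10) ≈ 0.6484
RHS = tan(5) + tan(5) = 2·tan(5) ≈ -6.761

Since LHS ≠ RHS, this pair disproves the claim, and no lexicographically smaller pair (m ≤ n, integers ≥ 5) does.

For instance (5, 7) is also a counterexample (LHS = tan(12) ≈ -0.6359, RHS = tan(5) + tan(7) ≈ -2.509), but it's lexicographically larger.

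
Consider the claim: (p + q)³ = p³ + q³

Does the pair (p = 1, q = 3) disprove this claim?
Yes

Substituting p = 1, q = 3:
LHS = (1 + 3)³ = 64
RHS = 1³ + 3³ = 28

Since LHS ≠ RHS, this pair disproves the claim.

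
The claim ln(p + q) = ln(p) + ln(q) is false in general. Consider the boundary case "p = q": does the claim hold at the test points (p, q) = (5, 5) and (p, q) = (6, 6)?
At (5, 5): LHS = ln(10) ≈ 2.303 ≠ RHS = 2·ln(5) ≈ 3.219
At (6, 6): LHS = ln(12) ≈ 2.485 ≠ RHS = 2·ln(6) ≈ 3.584

Answer: No, fails at both test points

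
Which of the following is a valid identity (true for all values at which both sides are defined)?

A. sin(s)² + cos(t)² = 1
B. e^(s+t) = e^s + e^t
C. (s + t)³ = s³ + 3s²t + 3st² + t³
C

A: fails at (1, 2) — LHS = cos(2)² + sin(1)² ≈ 0.8813, RHS = 1.
B: fails at (3, 3) — LHS = e^6 ≈ 403.4, RHS = 2·e^3 ≈ 40.17.
C: holds — e.g. at (2, 2), both sides equal 64.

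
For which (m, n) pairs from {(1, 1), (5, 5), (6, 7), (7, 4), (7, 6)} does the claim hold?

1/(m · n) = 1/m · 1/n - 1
None

Testing each pair:
(1, 1): LHS = 1, RHS = 0 → fails
(5, 5): LHS = 1/25, RHS = -24/25 → fails
(6, 7): LHS = 1/42, RHS = -41/42 → fails
(7, 4): LHS = 1/28, RHS = -27/28 → fails
(7, 6): LHS = 1/42, RHS = -41/42 → fails

No pair satisfies the claim.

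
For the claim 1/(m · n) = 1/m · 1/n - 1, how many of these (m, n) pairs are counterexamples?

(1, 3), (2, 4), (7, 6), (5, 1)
4

Testing each pair:
(1, 3): LHS = 1/3, RHS = -2/3 → counterexample
(2, 4): LHS = 1/8, RHS = -7/8 → counterexample
(7, 6): LHS = 1/42, RHS = -41/42 → counterexample
(5, 1): LHS = 1/5, RHS = -4/5 → counterexample

That makes 4 counterexamples.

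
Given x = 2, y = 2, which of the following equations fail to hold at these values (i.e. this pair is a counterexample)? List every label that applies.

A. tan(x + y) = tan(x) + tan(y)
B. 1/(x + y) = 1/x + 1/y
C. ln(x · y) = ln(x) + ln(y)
Evaluating each claim at the given values:
A. LHS = tan(4) ≈ 1.158, RHS = 2·tan(2) ≈ -4.37 → fails here (LHS ≠ RHS)
B. LHS = 1/4, RHS = 1 → fails here (LHS ≠ RHS)
C. LHS = ln(4) ≈ 1.386, RHS = 2·ln(2) ≈ 1.386 → holds here (LHS = RHS)

Answer: A, B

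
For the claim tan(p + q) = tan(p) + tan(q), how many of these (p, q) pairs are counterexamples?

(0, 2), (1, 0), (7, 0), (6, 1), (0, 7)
Testing each pair:
(0, 2): LHS = tan(2) ≈ -2.185, RHS = tan(2) ≈ -2.185 → satisfies claim
(1, 0): LHS = tan(1) ≈ 1.557, RHS = tan(1) ≈ 1.557 → satisfies claim
(7, 0): LHS = tan(7) ≈ 0.8714, RHS = tan(7) ≈ 0.8714 → satisfies claim
(6, 1): LHS = tan(7) ≈ 0.8714, RHS = tan(6) + tan(1) ≈ 1.266 → counterexample
(0, 7): LHS = tan(7) ≈ 0.8714, RHS = tan(7) ≈ 0.8714 → satisfies claim

That makes 1 counterexample.

Answer: 1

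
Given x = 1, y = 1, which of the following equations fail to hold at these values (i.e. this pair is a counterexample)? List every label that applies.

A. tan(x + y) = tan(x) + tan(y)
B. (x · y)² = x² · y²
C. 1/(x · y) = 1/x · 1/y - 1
A, C

Evaluating each claim at the given values:
A. LHS = tan(2) ≈ -2.185, RHS = 2·tan(1) ≈ 3.115 → fails here (LHS ≠ RHS)
B. LHS = 1, RHS = 1 → holds here (LHS = RHS)
C. LHS = 1, RHS = 0 → fails here (LHS ≠ RHS)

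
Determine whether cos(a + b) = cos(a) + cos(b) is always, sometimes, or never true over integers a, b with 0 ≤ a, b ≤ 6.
The claim fails for every pair in the range. For instance at (a, b) = (3, 6): LHS = cos(9) ≈ -0.9111, RHS = cos(3) + cos(6) ≈ -0.02982.

Answer: Never true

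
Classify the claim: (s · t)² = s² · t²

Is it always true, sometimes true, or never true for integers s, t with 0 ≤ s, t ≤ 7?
Always true

The identity holds for every pair in the range. For instance at (s, t) = (1, 5): both sides equal 25.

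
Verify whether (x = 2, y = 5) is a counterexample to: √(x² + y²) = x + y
Substituting x = 2, y = 5:
LHS = √(2² + 5²) = √(29) ≈ 5.385
RHS = 2 + 5 = 7

Since LHS ≠ RHS, this pair disproves the claim.

Answer: Yes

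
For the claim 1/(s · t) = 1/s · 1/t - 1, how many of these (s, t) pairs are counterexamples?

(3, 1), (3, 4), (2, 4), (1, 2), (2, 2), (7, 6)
Testing each pair:
(3, 1): LHS = 1/3, RHS = -2/3 → counterexample
(3, 4): LHS = 1/12, RHS = -11/12 → counterexample
(2, 4): LHS = 1/8, RHS = -7/8 → counterexample
(1, 2): LHS = 1/2, RHS = -1/2 → counterexample
(2, 2): LHS = 1/4, RHS = -3/4 → counterexample
(7, 6): LHS = 1/42, RHS = -41/42 → counterexample

That makes 6 counterexamples.

Answer: 6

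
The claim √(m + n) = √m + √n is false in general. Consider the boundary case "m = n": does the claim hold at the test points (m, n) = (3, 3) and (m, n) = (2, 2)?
No, fails at both test points

At (3, 3): LHS = √(6) ≈ 2.449 ≠ RHS = 2·√(3) ≈ 3.464
At (2, 2): LHS = 2 ≠ RHS = 2·√(2) ≈ 2.828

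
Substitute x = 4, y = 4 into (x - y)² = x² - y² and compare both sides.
LHS = (4 - 4)² = 0
RHS = 4² - 4² = 0

LHS = RHS: the two sides agree.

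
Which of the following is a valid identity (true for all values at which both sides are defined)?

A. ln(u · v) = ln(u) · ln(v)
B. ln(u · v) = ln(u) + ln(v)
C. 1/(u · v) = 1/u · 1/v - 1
B

A: fails at (4, 6) — LHS = ln(24) ≈ 3.178, RHS = ln(4)·ln(6) ≈ 2.484.
B: holds — e.g. at (1, 3), both sides equal ln(3) ≈ 1.099.
C: fails at (1, 5) — LHS = 1/5, RHS = -4/5.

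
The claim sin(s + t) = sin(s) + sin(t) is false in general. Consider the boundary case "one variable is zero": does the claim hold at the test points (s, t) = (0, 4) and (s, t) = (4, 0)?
Yes, holds at both test points

At (0, 4): LHS = sin(4) ≈ -0.7568, RHS = sin(4) ≈ -0.7568 → equal
At (4, 0): LHS = sin(4) ≈ -0.7568, RHS = sin(4) ≈ -0.7568 → equal

So the claim does hold at both of these boundary points, even though it is not an identity.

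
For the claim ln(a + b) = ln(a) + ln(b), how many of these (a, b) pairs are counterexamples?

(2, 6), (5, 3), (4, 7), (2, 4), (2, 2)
4

Testing each pair:
(2, 6): LHS = ln(8) ≈ 2.079, RHS = ln(2) + ln(6) ≈ 2.485 → counterexample
(5, 3): LHS = ln(8) ≈ 2.079, RHS = ln(3) + ln(5) ≈ 2.708 → counterexample
(4, 7): LHS = ln(11) ≈ 2.398, RHS = ln(4) + ln(7) ≈ 3.332 → counterexample
(2, 4): LHS = ln(6) ≈ 1.792, RHS = ln(2) + ln(4) ≈ 2.079 → counterexample
(2, 2): LHS = ln(4) ≈ 1.386, RHS = 2·ln(2) ≈ 1.386 → satisfies claim

That makes 4 counterexamples.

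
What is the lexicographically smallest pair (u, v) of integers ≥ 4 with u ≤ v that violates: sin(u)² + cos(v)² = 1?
Substituting (4, 5) into the claim:
LHS = sin(4)² + cos(5)² ≈ 0.6532
RHS = 1

Since LHS ≠ RHS, this pair disproves the claim, and no lexicographically smaller pair (u ≤ v, integers ≥ 4) does.

For instance (4, 11) is also a counterexample (LHS = cos(11)² + sin(4)² ≈ 0.5728, RHS = 1), but it's lexicographically larger.

Answer: (u, v) = (4, 5)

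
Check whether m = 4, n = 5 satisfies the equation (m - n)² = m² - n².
Fails

Substituting m = 4, n = 5:

LHS = (4 - 5)² = 1
RHS = 4² - 5² = -9

LHS ≠ RHS, so the equation does not hold at this point.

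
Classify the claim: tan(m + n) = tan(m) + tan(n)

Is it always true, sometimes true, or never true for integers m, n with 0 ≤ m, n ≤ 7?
It holds at (m, n) = (5, 0) (both sides equal tan(5) ≈ -3.381), but fails at (m, n) = (1, 5) (LHS = tan(6) ≈ -0.291, RHS = tan(5) + tan(1) ≈ -1.823).

Answer: Sometimes true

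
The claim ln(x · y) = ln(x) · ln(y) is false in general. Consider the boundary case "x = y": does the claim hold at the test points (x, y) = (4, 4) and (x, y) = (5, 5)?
No, fails at both test points

At (4, 4): LHS = ln(16) ≈ 2.773 ≠ RHS = ln(4)² ≈ 1.922
At (5, 5): LHS = ln(25) ≈ 3.219 ≠ RHS = ln(5)² ≈ 2.59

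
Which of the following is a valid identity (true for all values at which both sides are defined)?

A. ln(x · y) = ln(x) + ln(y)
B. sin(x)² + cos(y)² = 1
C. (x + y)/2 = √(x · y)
A: holds — e.g. at (2, 2), both sides equal ln(4) ≈ 1.386.
B: fails at (6, 7) — LHS = sin(6)² + cos(7)² ≈ 0.6464, RHS = 1.
C: fails at (0, 1) — LHS = 1/2, RHS = 0.

Answer: A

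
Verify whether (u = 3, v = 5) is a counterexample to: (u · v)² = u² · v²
Substituting u = 3, v = 5:
LHS = (3 · 5)² = 225
RHS = 3² · 5² = 225

The sides agree, so this pair does not disprove the claim.

Answer: No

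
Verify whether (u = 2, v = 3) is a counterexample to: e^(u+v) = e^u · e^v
Substituting u = 2, v = 3:
LHS = e^(2+3) = e^5 ≈ 148.4
RHS = e^2 · e^3 = e^5 ≈ 148.4

The sides agree, so this pair does not disprove the claim.

Answer: No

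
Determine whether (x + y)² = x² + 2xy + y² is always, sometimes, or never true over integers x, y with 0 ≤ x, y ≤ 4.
Always true

The identity holds for every pair in the range. For instance at (x, y) = (0, 3): both sides equal 9.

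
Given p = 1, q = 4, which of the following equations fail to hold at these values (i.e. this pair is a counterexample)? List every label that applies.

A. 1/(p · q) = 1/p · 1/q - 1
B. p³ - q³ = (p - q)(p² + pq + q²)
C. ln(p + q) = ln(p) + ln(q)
A, C

Evaluating each claim at the given values:
A. LHS = 1/4, RHS = -3/4 → fails here (LHS ≠ RHS)
B. LHS = -63, RHS = -63 → holds here (LHS = RHS)
C. LHS = ln(5) ≈ 1.609, RHS = ln(4) ≈ 1.386 → fails here (LHS ≠ RHS)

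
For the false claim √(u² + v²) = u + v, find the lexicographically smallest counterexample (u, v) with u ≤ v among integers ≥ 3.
(u, v) = (3, 3)

Substituting (3, 3) into the claim:
LHS = √(3² + 3²) = 3·√(2) ≈ 4.243
RHS = 3 + 3 = 6

Since LHS ≠ RHS, this pair disproves the claim, and no lexicographically smaller pair (u ≤ v, integers ≥ 3) does.

For instance (3, 7) is also a counterexample (LHS = √(58) ≈ 7.616, RHS = 10), but it's lexicographically larger.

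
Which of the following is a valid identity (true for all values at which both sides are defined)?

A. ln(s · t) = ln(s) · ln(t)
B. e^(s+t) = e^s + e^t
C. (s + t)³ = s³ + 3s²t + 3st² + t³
C

A: fails at (4, 6) — LHS = ln(24) ≈ 3.178, RHS = ln(4)·ln(6) ≈ 2.484.
B: fails at (4, 4) — LHS = e^8 ≈ 2981, RHS = 2·e^4 ≈ 109.2.
C: holds — e.g. at (0, 1), both sides equal 1.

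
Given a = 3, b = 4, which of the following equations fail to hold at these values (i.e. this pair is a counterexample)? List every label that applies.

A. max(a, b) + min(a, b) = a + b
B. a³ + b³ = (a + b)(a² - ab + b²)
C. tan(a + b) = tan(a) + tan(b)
Evaluating each claim at the given values:
A. LHS = 7, RHS = 7 → holds here (LHS = RHS)
B. LHS = 91, RHS = 91 → holds here (LHS = RHS)
C. LHS = tan(7) ≈ 0.8714, RHS = tan(3) + tan(4) ≈ 1.015 → fails here (LHS ≠ RHS)

Answer: C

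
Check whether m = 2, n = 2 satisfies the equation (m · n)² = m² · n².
Holds

Substituting m = 2, n = 2:

LHS = (2 · 2)² = 16
RHS = 2² · 2² = 16

LHS = RHS, so the equation holds at this point.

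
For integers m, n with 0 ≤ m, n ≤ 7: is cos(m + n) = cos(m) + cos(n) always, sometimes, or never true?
Never true

The claim fails for every pair in the range. For instance at (m, n) = (7, 2): LHS = cos(9) ≈ -0.9111, RHS = cos(2) + cos(7) ≈ 0.3378.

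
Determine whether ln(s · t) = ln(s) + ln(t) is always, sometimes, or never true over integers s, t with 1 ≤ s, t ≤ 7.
Always true

The identity holds for every pair in the range. For instance at (s, t) = (4, 7): both sides equal ln(28) ≈ 3.332.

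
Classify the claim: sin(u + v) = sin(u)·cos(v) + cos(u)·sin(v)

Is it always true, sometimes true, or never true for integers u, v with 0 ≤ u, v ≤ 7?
The identity holds for every pair in the range. For instance at (u, v) = (6, 6): both sides equal sin(12) ≈ -0.5366.

Answer: Always true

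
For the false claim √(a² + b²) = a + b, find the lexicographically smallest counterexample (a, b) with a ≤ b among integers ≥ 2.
(a, b) = (2, 2)

Substituting (2, 2) into the claim:
LHS = √(2² + 2²) = 2·√(2) ≈ 2.828
RHS = 2 + 2 = 4

Since LHS ≠ RHS, this pair disproves the claim, and no lexicographically smaller pair (a ≤ b, integers ≥ 2) does.

For instance (3, 3) is also a counterexample (LHS = 3·√(2) ≈ 4.243, RHS = 6), but it's lexicographically larger.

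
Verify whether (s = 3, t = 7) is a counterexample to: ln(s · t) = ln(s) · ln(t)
Substituting s = 3, t = 7:
LHS = ln(3 · 7) = ln(21) ≈ 3.045
RHS = ln(3) · ln(7) ≈ 2.138

Since LHS ≠ RHS, this pair disproves the claim.

Answer: Yes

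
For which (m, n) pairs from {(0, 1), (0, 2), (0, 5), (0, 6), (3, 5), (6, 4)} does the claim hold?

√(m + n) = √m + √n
(0, 1), (0, 2), (0, 5), (0, 6)

Testing each pair:
(0, 1): LHS = 1, RHS = 1 → holds
(0, 2): LHS = √(2) ≈ 1.414, RHS = √(2) ≈ 1.414 → holds
(0, 5): LHS = √(5) ≈ 2.236, RHS = √(5) ≈ 2.236 → holds
(0, 6): LHS = √(6) ≈ 2.449, RHS = √(6) ≈ 2.449 → holds
(3, 5): LHS = 2·√(2) ≈ 2.828, RHS = √(3) + √(5) ≈ 3.968 → fails
(6, 4): LHS = √(10) ≈ 3.162, RHS = 2 + √(6) ≈ 4.449 → fails

4 of 6 pairs satisfy the claim.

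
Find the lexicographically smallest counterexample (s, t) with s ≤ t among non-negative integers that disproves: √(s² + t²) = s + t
(s, t) = (1, 1)

Substituting (1, 1) into the claim:
LHS = √(1² + 1²) = √(2) ≈ 1.414
RHS = 1 + 1 = 2

Since LHS ≠ RHS, this pair disproves the claim, and no lexicographically smaller pair (s ≤ t, non-negative integers) does.

For instance (2, 7) is also a counterexample (LHS = √(53) ≈ 7.28, RHS = 9), but it's lexicographically larger.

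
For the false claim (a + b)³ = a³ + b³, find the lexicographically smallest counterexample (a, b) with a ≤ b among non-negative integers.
(a, b) = (1, 1)

At (0, 4): both sides equal 64, so it holds there.

Substituting (1, 1) into the claim:
LHS = (1 + 1)³ = 8
RHS = 1³ + 1³ = 2

Since LHS ≠ RHS, this pair disproves the claim, and no lexicographically smaller pair (a ≤ b, non-negative integers) does.

For instance (1, 5) is also a counterexample (LHS = 216, RHS = 126), but it's lexicographically larger.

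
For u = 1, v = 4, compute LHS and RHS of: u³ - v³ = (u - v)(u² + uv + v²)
LHS = 1³ - 4³ = -63
RHS = (1 - 4)(1² + 1·4 + 4²) = -63

LHS = RHS: the two sides agree.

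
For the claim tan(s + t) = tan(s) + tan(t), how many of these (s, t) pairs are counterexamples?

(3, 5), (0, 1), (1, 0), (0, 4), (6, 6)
Testing each pair:
(3, 5): LHS = tan(8) ≈ -6.8, RHS = tan(5) + tan(3) ≈ -3.523 → counterexample
(0, 1): LHS = tan(1) ≈ 1.557, RHS = tan(1) ≈ 1.557 → satisfies claim
(1, 0): LHS = tan(1) ≈ 1.557, RHS = tan(1) ≈ 1.557 → satisfies claim
(0, 4): LHS = tan(4) ≈ 1.158, RHS = tan(4) ≈ 1.158 → satisfies claim
(6, 6): LHS = tan(12) ≈ -0.6359, RHS = 2·tan(6) ≈ -0.582 → counterexample

That makes 2 counterexamples.

Answer: 2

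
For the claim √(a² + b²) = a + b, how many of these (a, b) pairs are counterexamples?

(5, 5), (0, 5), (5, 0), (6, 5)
Testing each pair:
(5, 5): LHS = 5·√(2) ≈ 7.071, RHS = 10 → counterexample
(0, 5): LHS = 5, RHS = 5 → satisfies claim
(5, 0): LHS = 5, RHS = 5 → satisfies claim
(6, 5): LHS = √(61) ≈ 7.81, RHS = 11 → counterexample

That makes 2 counterexamples.

Answer: 2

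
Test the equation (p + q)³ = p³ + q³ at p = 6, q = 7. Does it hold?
Substituting p = 6, q = 7:

LHS = (6 + 7)³ = 2197
RHS = 6³ + 7³ = 559

LHS ≠ RHS, so the equation does not hold at this point.

Answer: Fails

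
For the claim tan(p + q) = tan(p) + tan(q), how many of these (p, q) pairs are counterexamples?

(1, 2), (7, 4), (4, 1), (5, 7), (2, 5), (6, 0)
5

Testing each pair:
(1, 2): LHS = tan(3) ≈ -0.1425, RHS = tan(2) + tan(1) ≈ -0.6276 → counterexample
(7, 4): LHS = tan(11) ≈ -226, RHS = tan(7) + tan(4) ≈ 2.029 → counterexample
(4, 1): LHS = tan(5) ≈ -3.381, RHS = tan(4) + tan(1) ≈ 2.715 → counterexample
(5, 7): LHS = tan(12) ≈ -0.6359, RHS = tan(5) + tan(7) ≈ -2.509 → counterexample
(2, 5): LHS = tan(7) ≈ 0.8714, RHS = tan(5) + tan(2) ≈ -5.566 → counterexample
(6, 0): LHS = tan(6) ≈ -0.291, RHS = tan(6) ≈ -0.291 → satisfies claim

That makes 5 counterexamples.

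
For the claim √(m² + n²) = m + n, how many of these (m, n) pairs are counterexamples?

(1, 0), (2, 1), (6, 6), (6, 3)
Testing each pair:
(1, 0): LHS = 1, RHS = 1 → satisfies claim
(2, 1): LHS = √(5) ≈ 2.236, RHS = 3 → counterexample
(6, 6): LHS = 6·√(2) ≈ 8.485, RHS = 12 → counterexample
(6, 3): LHS = 3·√(5) ≈ 6.708, RHS = 9 → counterexample

That makes 3 counterexamples.

Answer: 3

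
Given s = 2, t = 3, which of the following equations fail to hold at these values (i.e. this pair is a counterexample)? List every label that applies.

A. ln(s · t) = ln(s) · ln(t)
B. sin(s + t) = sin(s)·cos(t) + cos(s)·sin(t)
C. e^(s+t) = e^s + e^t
A, C

Evaluating each claim at the given values:
A. LHS = ln(6) ≈ 1.792, RHS = ln(2)·ln(3) ≈ 0.7615 → fails here (LHS ≠ RHS)
B. LHS = sin(5) ≈ -0.9589, RHS = sin(2)·cos(3) + sin(3)·cos(2) ≈ -0.9589 → holds here (LHS = RHS)
C. LHS = e^5 ≈ 148.4, RHS = e^2 + e^3 ≈ 27.47 → fails here (LHS ≠ RHS)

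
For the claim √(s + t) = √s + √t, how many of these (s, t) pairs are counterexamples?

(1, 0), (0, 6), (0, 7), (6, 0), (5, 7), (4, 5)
2

Testing each pair:
(1, 0): LHS = 1, RHS = 1 → satisfies claim
(0, 6): LHS = √(6) ≈ 2.449, RHS = √(6) ≈ 2.449 → satisfies claim
(0, 7): LHS = √(7) ≈ 2.646, RHS = √(7) ≈ 2.646 → satisfies claim
(6, 0): LHS = √(6) ≈ 2.449, RHS = √(6) ≈ 2.449 → satisfies claim
(5, 7): LHS = 2·√(3) ≈ 3.464, RHS = √(5) + √(7) ≈ 4.882 → counterexample
(4, 5): LHS = 3, RHS = 2 + √(5) ≈ 4.236 → counterexample

That makes 2 counterexamples.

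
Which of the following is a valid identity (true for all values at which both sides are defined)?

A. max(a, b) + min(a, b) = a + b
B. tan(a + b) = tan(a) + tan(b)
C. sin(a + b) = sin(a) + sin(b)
A

A: holds — e.g. at (3, 5), both sides equal 8.
B: fails at (3, 7) — LHS = tan(10) ≈ 0.6484, RHS = tan(3) + tan(7) ≈ 0.7289.
C: fails at (5, 5) — LHS = sin(10) ≈ -0.544, RHS = 2·sin(5) ≈ -1.918.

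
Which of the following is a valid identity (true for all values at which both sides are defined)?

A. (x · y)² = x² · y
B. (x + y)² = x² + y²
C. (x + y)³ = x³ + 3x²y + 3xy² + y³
C

A: fails at (6, 7) — LHS = 1764, RHS = 252.
B: fails at (1, 2) — LHS = 9, RHS = 5.
C: holds — e.g. at (3, 4), both sides equal 343.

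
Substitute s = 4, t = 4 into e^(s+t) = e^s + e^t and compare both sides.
LHS = e^(4+4) = e^8 ≈ 2981
RHS = e^4 + e^4 = 2·e^4 ≈ 109.2

LHS ≠ RHS (they differ by about 2872), so the equation does not hold here.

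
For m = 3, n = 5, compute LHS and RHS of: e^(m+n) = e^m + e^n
LHS = e^(3+5) = e^8 ≈ 2981
RHS = e^3 + e^5 ≈ 168.5

LHS ≠ RHS (they differ by about 2812), so the equation does not hold here.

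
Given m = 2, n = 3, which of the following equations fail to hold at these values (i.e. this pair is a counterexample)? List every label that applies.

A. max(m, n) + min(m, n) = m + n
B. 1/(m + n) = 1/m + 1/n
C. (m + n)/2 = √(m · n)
B, C

Evaluating each claim at the given values:
A. LHS = 5, RHS = 5 → holds here (LHS = RHS)
B. LHS = 1/5, RHS = 5/6 → fails here (LHS ≠ RHS)
C. LHS = 5/2, RHS = √(6) ≈ 2.449 → fails here (LHS ≠ RHS)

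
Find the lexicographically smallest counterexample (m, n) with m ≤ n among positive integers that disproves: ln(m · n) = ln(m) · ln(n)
(m, n) = (1, 2)

Substituting (1, 2) into the claim:
LHS = ln(1 · 2) = ln(2) ≈ 0.6931
RHS = ln(1) · ln(2) = 0

Since LHS ≠ RHS, this pair disproves the claim, and no lexicographically smaller pair (m ≤ n, positive integers) does.

For instance (6, 8) is also a counterexample (LHS = ln(48) ≈ 3.871, RHS = ln(6)·ln(8) ≈ 3.726), but it's lexicographically larger.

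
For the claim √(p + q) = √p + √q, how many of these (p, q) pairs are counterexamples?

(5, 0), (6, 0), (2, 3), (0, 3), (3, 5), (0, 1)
Testing each pair:
(5, 0): LHS = √(5) ≈ 2.236, RHS = √(5) ≈ 2.236 → satisfies claim
(6, 0): LHS = √(6) ≈ 2.449, RHS = √(6) ≈ 2.449 → satisfies claim
(2, 3): LHS = √(5) ≈ 2.236, RHS = √(2) + √(3) ≈ 3.146 → counterexample
(0, 3): LHS = √(3) ≈ 1.732, RHS = √(3) ≈ 1.732 → satisfies claim
(3, 5): LHS = 2·√(2) ≈ 2.828, RHS = √(3) + √(5) ≈ 3.968 → counterexample
(0, 1): LHS = 1, RHS = 1 → satisfies claim

That makes 2 counterexamples.

Answer: 2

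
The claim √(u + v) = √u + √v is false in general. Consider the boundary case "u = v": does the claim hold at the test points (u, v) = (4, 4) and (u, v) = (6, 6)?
At (4, 4): LHS = 2·√(2) ≈ 2.828 ≠ RHS = 4
At (6, 6): LHS = 2·√(3) ≈ 3.464 ≠ RHS = 2·√(6) ≈ 4.899

Answer: No, fails at both test points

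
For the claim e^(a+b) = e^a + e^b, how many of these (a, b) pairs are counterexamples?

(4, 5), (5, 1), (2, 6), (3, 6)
4

Testing each pair:
(4, 5): LHS = e^9 ≈ 8103, RHS = e^4 + e^5 ≈ 203 → counterexample
(5, 1): LHS = e^6 ≈ 403.4, RHS = e + e^5 ≈ 151.1 → counterexample
(2, 6): LHS = e^8 ≈ 2981, RHS = e^2 + e^6 ≈ 410.8 → counterexample
(3, 6): LHS = e^9 ≈ 8103, RHS = e^3 + e^6 ≈ 423.5 → counterexample

That makes 4 counterexamples.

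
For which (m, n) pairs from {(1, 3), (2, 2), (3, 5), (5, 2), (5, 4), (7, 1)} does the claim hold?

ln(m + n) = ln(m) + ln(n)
Testing each pair:
(1, 3): LHS = ln(4) ≈ 1.386, RHS = ln(3) ≈ 1.099 → fails
(2, 2): LHS = ln(4) ≈ 1.386, RHS = 2·ln(2) ≈ 1.386 → holds
(3, 5): LHS = ln(8) ≈ 2.079, RHS = ln(3) + ln(5) ≈ 2.708 → fails
(5, 2): LHS = ln(7) ≈ 1.946, RHS = ln(2) + ln(5) ≈ 2.303 → fails
(5, 4): LHS = ln(9) ≈ 2.197, RHS = ln(4) + ln(5) ≈ 2.996 → fails
(7, 1): LHS = ln(8) ≈ 2.079, RHS = ln(7) ≈ 1.946 → fails

1 of 6 pairs satisfies the claim.

Answer: (2, 2)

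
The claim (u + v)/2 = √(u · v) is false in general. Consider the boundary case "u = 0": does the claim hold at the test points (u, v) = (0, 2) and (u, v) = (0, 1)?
No, fails at both test points

At (0, 2): LHS = 1 ≠ RHS = 0
At (0, 1): LHS = 1/2 ≠ RHS = 0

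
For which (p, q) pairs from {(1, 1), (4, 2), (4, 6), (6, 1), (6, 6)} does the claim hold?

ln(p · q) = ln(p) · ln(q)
(1, 1)

Testing each pair:
(1, 1): LHS = 0, RHS = 0 → holds
(4, 2): LHS = ln(8) ≈ 2.079, RHS = ln(2)·ln(4) ≈ 0.9609 → fails
(4, 6): LHS = ln(24) ≈ 3.178, RHS = ln(4)·ln(6) ≈ 2.484 → fails
(6, 1): LHS = ln(6) ≈ 1.792, RHS = 0 → fails
(6, 6): LHS = ln(36) ≈ 3.584, RHS = ln(6)² ≈ 3.21 → fails

1 of 5 pairs satisfies the claim.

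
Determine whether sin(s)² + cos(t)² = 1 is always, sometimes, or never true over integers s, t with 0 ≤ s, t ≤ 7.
It holds at (s, t) = (2, 2) (both sides equal 1), but fails at (s, t) = (1, 5) (LHS = cos(5)² + sin(1)² ≈ 0.7885, RHS = 1).

Answer: Sometimes true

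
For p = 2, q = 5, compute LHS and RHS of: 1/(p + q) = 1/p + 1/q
LHS = 1/(2 + 5) = 1/7
RHS = 1/2 + 1/5 = 7/10

LHS ≠ RHS, so the equation does not hold here.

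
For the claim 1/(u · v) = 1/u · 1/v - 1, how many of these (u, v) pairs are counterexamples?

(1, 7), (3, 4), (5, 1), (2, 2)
4

Testing each pair:
(1, 7): LHS = 1/7, RHS = -6/7 → counterexample
(3, 4): LHS = 1/12, RHS = -11/12 → counterexample
(5, 1): LHS = 1/5, RHS = -4/5 → counterexample
(2, 2): LHS = 1/4, RHS = -3/4 → counterexample

That makes 4 counterexamples.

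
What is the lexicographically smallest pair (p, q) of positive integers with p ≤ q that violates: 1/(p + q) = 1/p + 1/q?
(p, q) = (1, 1)

Substituting (1, 1) into the claim:
LHS = 1/(1 + 1) = 1/2
RHS = 1/1 + 1/1 = 2

Since LHS ≠ RHS, this pair disproves the claim, and no lexicographically smaller pair (p ≤ q, positive integers) does.

For instance (5, 8) is also a counterexample (LHS = 1/13, RHS = 13/40), but it's lexicographically larger.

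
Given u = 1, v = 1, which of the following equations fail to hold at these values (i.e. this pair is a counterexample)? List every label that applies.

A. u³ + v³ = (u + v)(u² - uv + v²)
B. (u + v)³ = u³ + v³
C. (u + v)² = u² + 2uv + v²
B

Evaluating each claim at the given values:
A. LHS = 2, RHS = 2 → holds here (LHS = RHS)
B. LHS = 8, RHS = 2 → fails here (LHS ≠ RHS)
C. LHS = 4, RHS = 4 → holds here (LHS = RHS)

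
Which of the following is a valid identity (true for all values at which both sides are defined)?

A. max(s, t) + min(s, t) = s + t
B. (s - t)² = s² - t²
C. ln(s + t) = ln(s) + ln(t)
A: holds — e.g. at (6, 7), both sides equal 13.
B: fails at (2, 4) — LHS = 4, RHS = -12.
C: fails at (1, 2) — LHS = ln(3) ≈ 1.099, RHS = ln(2) ≈ 0.6931.

Answer: A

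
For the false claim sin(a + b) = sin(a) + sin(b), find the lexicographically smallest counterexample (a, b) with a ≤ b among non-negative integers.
At (0, 6): both sides equal sin(6) ≈ -0.2794, so it holds there.

Substituting (1, 1) into the claim:
LHS = sin(1 + 1) = sin(2) ≈ 0.9093
RHS = sin(1) + sin(1) = 2·sin(1) ≈ 1.683

Since LHS ≠ RHS, this pair disproves the claim, and no lexicographically smaller pair (a ≤ b, non-negative integers) does.

For instance (2, 5) is also a counterexample (LHS = sin(7) ≈ 0.657, RHS = sin(5) + sin(2) ≈ -0.04963), but it's lexicographically larger.

Answer: (a, b) = (1, 1)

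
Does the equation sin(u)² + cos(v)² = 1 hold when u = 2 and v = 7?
Fails

Substituting u = 2, v = 7:

LHS = sin(2)² + cos(7)² ≈ 1.395
RHS = 1

LHS ≠ RHS, so the equation does not hold at this point.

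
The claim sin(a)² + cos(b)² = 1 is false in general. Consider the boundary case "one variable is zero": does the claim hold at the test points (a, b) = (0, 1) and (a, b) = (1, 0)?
At (0, 1): LHS = cos(1)² ≈ 0.2919 ≠ RHS = 1
At (1, 0): LHS = sin(1)² + 1 ≈ 1.708 ≠ RHS = 1

Answer: No, fails at both test points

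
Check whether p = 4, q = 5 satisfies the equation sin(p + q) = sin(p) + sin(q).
Fails

Substituting p = 4, q = 5:

LHS = sin(4 + 5) = sin(9) ≈ 0.4121
RHS = sin(4) + sin(5) ≈ -1.716

LHS ≠ RHS, so the equation does not hold at this point.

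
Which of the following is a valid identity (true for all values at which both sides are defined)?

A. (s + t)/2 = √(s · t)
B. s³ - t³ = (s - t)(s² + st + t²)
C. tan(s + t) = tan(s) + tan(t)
B

A: fails at (1, 3) — LHS = 2, RHS = √(3) ≈ 1.732.
B: holds — e.g. at (2, 5), both sides equal -117.
C: fails at (6, 7) — LHS = tan(13) ≈ 0.463, RHS = tan(6) + tan(7) ≈ 0.5804.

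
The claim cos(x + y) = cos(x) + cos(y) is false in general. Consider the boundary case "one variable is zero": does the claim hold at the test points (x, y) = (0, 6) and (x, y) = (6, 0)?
No, fails at both test points

At (0, 6): LHS = cos(6) ≈ 0.9602 ≠ RHS = cos(6) + 1 ≈ 1.96
At (6, 0): LHS = cos(6) ≈ 0.9602 ≠ RHS = cos(6) + 1 ≈ 1.96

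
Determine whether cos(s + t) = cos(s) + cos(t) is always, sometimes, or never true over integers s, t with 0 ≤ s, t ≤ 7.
Never true

The claim fails for every pair in the range. For instance at (s, t) = (5, 2): LHS = cos(7) ≈ 0.7539, RHS = cos(2) + cos(5) ≈ -0.1325.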